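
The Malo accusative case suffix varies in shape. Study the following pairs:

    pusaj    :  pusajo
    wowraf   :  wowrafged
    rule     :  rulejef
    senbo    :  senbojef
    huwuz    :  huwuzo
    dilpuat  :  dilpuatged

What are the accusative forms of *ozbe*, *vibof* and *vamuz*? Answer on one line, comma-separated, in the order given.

ozbejef, vibofged, vamuzo

The pattern is voicing of the final sound: -ged when the stem ends in a voiceless consonant (*wowraf*, *dilpuat*); -o when the stem ends in a voiced consonant (*pusaj*, *huwuz*); -jef when the stem ends in a vowel (*rule*, *senbo*).
The final sound of *ozbe* is /e/, which is a vowel, so the suffix is -jef, giving *ozbejef*.
*vibof* — final sound /f/ (a voiceless consonant) → -ged → *vibofged*.
The final sound of *vamuz* is /z/, which is a voiced consonant, so the suffix is -o, giving *vamuzo*.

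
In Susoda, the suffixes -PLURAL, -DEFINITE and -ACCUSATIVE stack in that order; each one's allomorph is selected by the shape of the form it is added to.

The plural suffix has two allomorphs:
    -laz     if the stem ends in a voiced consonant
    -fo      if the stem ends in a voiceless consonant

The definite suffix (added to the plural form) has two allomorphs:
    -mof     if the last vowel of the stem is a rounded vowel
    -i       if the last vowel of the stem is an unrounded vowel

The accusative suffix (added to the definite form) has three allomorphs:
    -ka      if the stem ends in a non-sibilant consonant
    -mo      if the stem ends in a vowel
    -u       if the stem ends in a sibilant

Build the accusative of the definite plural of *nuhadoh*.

*nuhadoh* — final consonant /h/ (voiceless) → -fo → *nuhadohfo*.
The last vowel of the plural form *nuhadohfo* is /o/, which is a rounded vowel, so the definite suffix is -mof, giving *nuhadohfomof*.
The definite form *nuhadohfomof* — final sound /f/ (a non-sibilant consonant) → -ka → *nuhadohfomofka*.

nuhadohfomofka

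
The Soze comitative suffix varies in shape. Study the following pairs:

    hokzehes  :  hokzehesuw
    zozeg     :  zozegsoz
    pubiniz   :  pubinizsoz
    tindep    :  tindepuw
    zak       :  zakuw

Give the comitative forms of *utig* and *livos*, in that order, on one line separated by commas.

utigsoz, livosuw

The pattern is voicing of the final consonant: -uw when the stem ends in a voiceless consonant (*hokzehes*, *tindep*, *zak*); -soz when the stem ends in a voiced consonant (*zozeg*, *pubiniz*).
*utig* — final consonant /g/ (voiced) → -soz → *utigsoz*.
*livos*: final consonant = /s/, voiceless → -uw → *livosuw*.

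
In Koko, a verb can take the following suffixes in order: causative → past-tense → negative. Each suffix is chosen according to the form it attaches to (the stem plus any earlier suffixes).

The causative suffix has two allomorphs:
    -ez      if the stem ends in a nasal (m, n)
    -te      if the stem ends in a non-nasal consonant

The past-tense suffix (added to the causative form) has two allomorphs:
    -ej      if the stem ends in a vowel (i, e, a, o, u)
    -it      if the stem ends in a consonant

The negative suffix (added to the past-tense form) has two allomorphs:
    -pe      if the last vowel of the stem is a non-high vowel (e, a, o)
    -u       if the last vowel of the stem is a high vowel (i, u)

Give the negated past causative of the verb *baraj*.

barajteejpe

The final consonant of *baraj* is /j/, which is non-nasal, so the causative suffix is -te, giving *barajte*.
The causative form *barajte*: final sound = /e/, a vowel → -ej → *barajteej*.
Since the last vowel of the past-tense form *barajteej* is /e/ (a non-high vowel), it takes -pe, giving *barajteejpe*.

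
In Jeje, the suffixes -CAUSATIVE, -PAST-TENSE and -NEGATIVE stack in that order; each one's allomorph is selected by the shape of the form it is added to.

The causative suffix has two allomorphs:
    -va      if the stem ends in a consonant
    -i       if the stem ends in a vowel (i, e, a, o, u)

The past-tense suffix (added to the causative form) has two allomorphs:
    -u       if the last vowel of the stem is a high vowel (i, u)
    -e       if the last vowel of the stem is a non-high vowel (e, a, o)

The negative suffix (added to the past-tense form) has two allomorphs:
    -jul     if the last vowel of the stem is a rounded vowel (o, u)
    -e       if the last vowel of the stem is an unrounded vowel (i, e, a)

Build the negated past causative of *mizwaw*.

mizwawvaee

The final sound of *mizwaw* is /w/, which is a consonant, so the causative suffix is -va, giving *mizwawva*.
The causative form *mizwawva* — last vowel /a/ (a non-high vowel) → -e → *mizwawvae*.
The past-tense form *mizwawvae*: last vowel = /e/, an unrounded vowel → -e → *mizwawvaee*.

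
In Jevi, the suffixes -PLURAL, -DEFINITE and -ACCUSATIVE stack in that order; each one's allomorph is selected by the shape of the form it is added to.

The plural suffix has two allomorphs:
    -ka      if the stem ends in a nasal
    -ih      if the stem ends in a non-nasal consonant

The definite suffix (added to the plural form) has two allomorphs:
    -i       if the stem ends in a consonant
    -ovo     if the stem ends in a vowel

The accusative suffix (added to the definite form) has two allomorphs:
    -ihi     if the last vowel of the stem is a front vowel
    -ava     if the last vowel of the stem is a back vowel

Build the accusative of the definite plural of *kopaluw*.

kopaluwihiihi

Since the final consonant of *kopaluw* is /w/ (non-nasal), it takes -ih, giving *kopaluwih*.
Since the final sound of the plural form *kopaluwih* is /h/ (a consonant), it takes -i, giving *kopaluwihi*.
The definite form *kopaluwihi*: last vowel = /i/, a front vowel → -ihi → *kopaluwihiihi*.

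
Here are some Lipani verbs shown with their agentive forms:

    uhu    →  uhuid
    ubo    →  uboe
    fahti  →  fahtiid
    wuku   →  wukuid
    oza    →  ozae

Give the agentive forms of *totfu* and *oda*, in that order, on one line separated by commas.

The alternation tracks the last vowel of the stem — -id when the last vowel of the stem is a high vowel (*uhu*, *fahti*, *wuku*); -e when the last vowel of the stem is a non-high vowel (*ubo*, *oza*).
*totfu* — last vowel /u/ (a high vowel) → -id → *totfuid*.
*oda* — last vowel /a/ (a non-high vowel) → -e → *odae*.

totfuid, odae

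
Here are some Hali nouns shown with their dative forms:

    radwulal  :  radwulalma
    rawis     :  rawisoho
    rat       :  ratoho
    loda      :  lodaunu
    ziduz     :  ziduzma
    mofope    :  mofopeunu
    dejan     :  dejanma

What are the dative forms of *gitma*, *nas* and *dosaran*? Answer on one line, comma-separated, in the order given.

gitmaunu, nasoho, dosaranma

Looking at the final sound of each stem: -oho when the stem ends in a voiceless consonant (*rawis*, *rat*); -ma when the stem ends in a voiced consonant (*radwulal*, *ziduz*, *dejan*); -unu when the stem ends in a vowel (*loda*, *mofope*).
Since the final sound of *gitma* is /a/ (a vowel), it takes -unu, giving *gitmaunu*.
Since the final sound of *nas* is /s/ (a voiceless consonant), it takes -oho, giving *nasoho*.
*dosaran* — final sound /n/ (a voiced consonant) → -ma → *dosaranma*.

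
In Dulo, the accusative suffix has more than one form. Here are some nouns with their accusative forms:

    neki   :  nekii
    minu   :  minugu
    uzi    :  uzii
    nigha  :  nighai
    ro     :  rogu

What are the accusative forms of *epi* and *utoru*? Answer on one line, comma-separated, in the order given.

Looking at the last vowel of each stem: -gu when the last vowel of the stem is a rounded vowel (*minu*, *ro*); -i when the last vowel of the stem is an unrounded vowel (*neki*, *uzi*, *nigha*).
Since the last vowel of *epi* is /i/ (an unrounded vowel), it takes -i, giving *epii*.
*utoru* — last vowel /u/ (a rounded vowel) → -gu → *utorugu*.

epii, utorugu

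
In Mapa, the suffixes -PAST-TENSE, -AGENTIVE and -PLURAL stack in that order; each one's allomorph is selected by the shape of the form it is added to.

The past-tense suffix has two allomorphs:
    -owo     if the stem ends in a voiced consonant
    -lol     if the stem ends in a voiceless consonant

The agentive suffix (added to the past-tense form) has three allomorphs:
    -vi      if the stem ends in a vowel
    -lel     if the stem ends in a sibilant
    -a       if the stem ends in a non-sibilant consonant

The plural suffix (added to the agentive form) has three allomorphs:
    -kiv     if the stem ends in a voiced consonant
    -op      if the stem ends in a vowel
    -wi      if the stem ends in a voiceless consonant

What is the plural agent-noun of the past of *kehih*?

*kehih* — final consonant /h/ (voiceless) → -lol → *kehihlol*.
Since the final sound of the past-tense form *kehihlol* is /l/ (a non-sibilant consonant), it takes -a, giving *kehihlola*.
Since the final sound of the agentive form *kehihlola* is /a/ (a vowel), it takes -op, giving *kehihlolaop*.

kehihlolaop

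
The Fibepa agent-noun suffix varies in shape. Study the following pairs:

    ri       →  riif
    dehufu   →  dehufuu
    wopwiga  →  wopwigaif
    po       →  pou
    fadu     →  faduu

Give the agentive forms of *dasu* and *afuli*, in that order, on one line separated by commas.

dasuu, afuliif

The pattern is rounding harmony: -u when the last vowel of the stem is a rounded vowel (*dehufu*, *po*, *fadu*); -if when the last vowel of the stem is an unrounded vowel (*ri*, *wopwiga*).
*dasu* — last vowel /u/ (a rounded vowel) → -u → *dasuu*.
*afuli* — last vowel /i/ (an unrounded vowel) → -if → *afuliif*.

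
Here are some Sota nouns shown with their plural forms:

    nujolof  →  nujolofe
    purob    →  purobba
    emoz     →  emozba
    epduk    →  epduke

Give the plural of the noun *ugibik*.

The pattern is voicing of the final consonant: -e when the stem ends in a voiceless consonant (*nujolof*, *epduk*); -ba when the stem ends in a voiced consonant (*purob*, *emoz*).
The final consonant of *ugibik* is /k/, which is voiceless, so the suffix is -e, giving *ugibike*.

ugibike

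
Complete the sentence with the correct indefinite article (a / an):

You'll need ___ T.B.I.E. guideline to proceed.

a

The indefinite article is chosen by the initial *sound* of the following word, not its spelling.
The initialism *T.B.I.E.* is read letter by letter; the first letter, T, is pronounced /tiː/, which begins with a consonant sound.
So the article is *a*: You'll need a T.B.I.E. guideline to proceed.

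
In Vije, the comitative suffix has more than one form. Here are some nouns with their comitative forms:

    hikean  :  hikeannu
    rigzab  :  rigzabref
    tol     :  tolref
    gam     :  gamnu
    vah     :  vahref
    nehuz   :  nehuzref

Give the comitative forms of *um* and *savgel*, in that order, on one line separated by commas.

Looking at the final consonant of each stem: -nu when the stem ends in a nasal (*hikean*, *gam*); -ref when the stem ends in a non-nasal consonant (*rigzab*, *tol*, *vah*, *nehuz*).
Since the final consonant of *um* is /m/ (a nasal), it takes -nu, giving *umnu*.
*savgel* — final consonant /l/ (non-nasal) → -ref → *savgelref*.

umnu, savgelref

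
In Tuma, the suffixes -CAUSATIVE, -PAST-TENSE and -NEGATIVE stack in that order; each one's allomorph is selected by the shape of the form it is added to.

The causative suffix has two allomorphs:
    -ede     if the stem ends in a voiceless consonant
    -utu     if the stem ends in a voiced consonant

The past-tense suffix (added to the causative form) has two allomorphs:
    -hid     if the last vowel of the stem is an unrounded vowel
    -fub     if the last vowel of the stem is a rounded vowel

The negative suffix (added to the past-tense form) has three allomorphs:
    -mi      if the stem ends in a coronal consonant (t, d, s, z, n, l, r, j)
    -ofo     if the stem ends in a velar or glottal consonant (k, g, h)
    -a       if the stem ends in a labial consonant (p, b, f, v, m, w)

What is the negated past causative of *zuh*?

Since the final consonant of *zuh* is /h/ (voiceless), it takes -ede, giving *zuhede*.
Since the last vowel of the causative form *zuhede* is /e/ (an unrounded vowel), it takes -hid, giving *zuhedehid*.
Since the final consonant of the past-tense form *zuhedehid* is /d/ (coronal), it takes -mi, giving *zuhedehidmi*.

zuhedehidmi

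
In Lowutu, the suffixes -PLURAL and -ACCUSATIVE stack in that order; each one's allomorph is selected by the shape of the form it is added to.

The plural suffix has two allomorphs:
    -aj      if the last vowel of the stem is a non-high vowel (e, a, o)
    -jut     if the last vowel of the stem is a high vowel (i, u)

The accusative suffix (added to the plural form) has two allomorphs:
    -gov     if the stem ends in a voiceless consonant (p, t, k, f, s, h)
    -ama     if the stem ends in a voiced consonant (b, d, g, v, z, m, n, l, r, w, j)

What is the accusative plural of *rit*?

ritjutgov

Since the last vowel of *rit* is /i/ (a high vowel), it takes -jut, giving *ritjut*.
The plural form *ritjut*: final consonant = /t/, voiceless → -gov → *ritjutgov*.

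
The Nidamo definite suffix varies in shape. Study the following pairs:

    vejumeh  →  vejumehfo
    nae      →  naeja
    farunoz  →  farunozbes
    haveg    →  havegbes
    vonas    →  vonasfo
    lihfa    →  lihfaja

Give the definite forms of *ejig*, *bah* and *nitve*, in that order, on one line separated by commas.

The pattern is voicing of the final sound: -fo when the stem ends in a voiceless consonant (*vejumeh*, *vonas*); -bes when the stem ends in a voiced consonant (*farunoz*, *haveg*); -ja when the stem ends in a vowel (*nae*, *lihfa*).
*ejig*: final sound = /g/, a voiced consonant → -bes → *ejigbes*.
*bah*: final sound = /h/, a voiceless consonant → -fo → *bahfo*.
Since the final sound of *nitve* is /e/ (a vowel), it takes -ja, giving *nitveja*.

ejigbes, bahfo, nitveja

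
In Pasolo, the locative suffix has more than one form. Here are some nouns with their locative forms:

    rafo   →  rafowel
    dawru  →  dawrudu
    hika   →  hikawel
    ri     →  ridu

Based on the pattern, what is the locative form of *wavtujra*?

The alternation tracks the last vowel of the stem — -du when the last vowel of the stem is a high vowel (*dawru*, *ri*); -wel when the last vowel of the stem is a non-high vowel (*rafo*, *hika*).
The last vowel of *wavtujra* is /a/, which is a non-high vowel, so the suffix is -wel, giving *wavtujrawel*.

wavtujrawel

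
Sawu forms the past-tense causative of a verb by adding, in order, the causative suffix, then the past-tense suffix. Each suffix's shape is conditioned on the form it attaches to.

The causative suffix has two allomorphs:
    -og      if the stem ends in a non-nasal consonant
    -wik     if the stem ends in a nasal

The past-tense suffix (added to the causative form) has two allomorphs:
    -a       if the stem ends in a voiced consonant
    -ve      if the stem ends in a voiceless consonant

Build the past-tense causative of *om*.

Since the final consonant of *om* is /m/ (a nasal), it takes -wik, giving *omwik*.
The final consonant of the causative form *omwik* is /k/, which is voiceless, so the past-tense suffix is -ve, giving *omwikve*.

omwikve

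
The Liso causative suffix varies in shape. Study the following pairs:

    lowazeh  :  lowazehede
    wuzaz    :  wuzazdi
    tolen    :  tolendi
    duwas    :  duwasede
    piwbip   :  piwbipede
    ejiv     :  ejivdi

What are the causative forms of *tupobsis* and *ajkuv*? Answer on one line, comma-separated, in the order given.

tupobsisede, ajkuvdi

The suffix is conditioned by the final consonant: -ede when the stem ends in a voiceless consonant (*lowazeh*, *duwas*, *piwbip*); -di when the stem ends in a voiced consonant (*wuzaz*, *tolen*, *ejiv*).
Since the final consonant of *tupobsis* is /s/ (voiceless), it takes -ede, giving *tupobsisede*.
Since the final consonant of *ajkuv* is /v/ (voiced), it takes -di, giving *ajkuvdi*.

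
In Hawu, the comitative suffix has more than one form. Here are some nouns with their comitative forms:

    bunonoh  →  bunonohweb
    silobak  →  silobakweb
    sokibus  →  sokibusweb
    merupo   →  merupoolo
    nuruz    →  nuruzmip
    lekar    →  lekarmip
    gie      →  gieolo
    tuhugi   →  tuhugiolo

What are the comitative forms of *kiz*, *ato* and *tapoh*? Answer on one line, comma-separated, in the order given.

Looking at the final sound of each stem: -web when the stem ends in a voiceless consonant (*bunonoh*, *silobak*, *sokibus*); -mip when the stem ends in a voiced consonant (*nuruz*, *lekar*); -olo when the stem ends in a vowel (*merupo*, *gie*, *tuhugi*).
*kiz* — final sound /z/ (a voiced consonant) → -mip → *kizmip*.
*ato* — final sound /o/ (a vowel) → -olo → *atoolo*.
The final sound of *tapoh* is /h/, which is a voiceless consonant, so the suffix is -web, giving *tapohweb*.

kizmip, atoolo, tapohweb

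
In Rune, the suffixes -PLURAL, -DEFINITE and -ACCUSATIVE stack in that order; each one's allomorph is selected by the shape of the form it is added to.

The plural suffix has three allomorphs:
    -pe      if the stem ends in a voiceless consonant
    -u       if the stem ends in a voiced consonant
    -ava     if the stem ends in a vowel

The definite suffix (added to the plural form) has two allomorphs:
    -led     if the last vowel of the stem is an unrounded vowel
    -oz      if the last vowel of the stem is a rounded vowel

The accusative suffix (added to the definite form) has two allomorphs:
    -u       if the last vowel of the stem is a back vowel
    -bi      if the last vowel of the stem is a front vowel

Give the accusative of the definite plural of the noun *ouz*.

ouzuozu

*ouz* — final sound /z/ (a voiced consonant) → -u → *ouzu*.
Since the last vowel of the plural form *ouzu* is /u/ (a rounded vowel), it takes -oz, giving *ouzuoz*.
The definite form *ouzuoz*: last vowel = /o/, a back vowel → -u → *ouzuozu*.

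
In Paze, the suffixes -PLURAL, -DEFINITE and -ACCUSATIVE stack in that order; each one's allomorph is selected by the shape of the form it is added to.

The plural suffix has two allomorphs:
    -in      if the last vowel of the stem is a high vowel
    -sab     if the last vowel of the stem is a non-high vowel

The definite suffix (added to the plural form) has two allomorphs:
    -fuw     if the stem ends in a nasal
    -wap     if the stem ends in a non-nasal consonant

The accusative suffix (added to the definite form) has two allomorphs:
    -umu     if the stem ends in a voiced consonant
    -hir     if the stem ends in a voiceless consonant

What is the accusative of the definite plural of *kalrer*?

kalrersabwaphir

Since the last vowel of *kalrer* is /e/ (a non-high vowel), it takes -sab, giving *kalrersab*.
The plural form *kalrersab* — final consonant /b/ (non-nasal) → -wap → *kalrersabwap*.
The definite form *kalrersabwap* — final consonant /p/ (voiceless) → -hir → *kalrersabwaphir*.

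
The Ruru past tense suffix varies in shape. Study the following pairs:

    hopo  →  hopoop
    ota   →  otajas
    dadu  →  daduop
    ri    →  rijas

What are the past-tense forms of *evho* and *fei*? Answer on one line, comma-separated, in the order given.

evhoop, feijas

The suffix is conditioned by the last vowel: -op when the last vowel of the stem is a rounded vowel (*hopo*, *dadu*); -jas when the last vowel of the stem is an unrounded vowel (*ota*, *ri*).
*evho* — last vowel /o/ (a rounded vowel) → -op → *evhoop*.
Since the last vowel of *fei* is /i/ (an unrounded vowel), it takes -jas, giving *feijas*.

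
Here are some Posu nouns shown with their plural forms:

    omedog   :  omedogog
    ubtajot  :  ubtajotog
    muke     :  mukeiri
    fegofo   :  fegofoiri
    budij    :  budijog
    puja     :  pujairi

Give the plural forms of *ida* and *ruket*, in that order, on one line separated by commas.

The pattern is consonant vs. vowel: -og when the stem ends in a consonant (*omedog*, *ubtajot*, *budij*); -iri when the stem ends in a vowel (*muke*, *fegofo*, *puja*).
Since the final sound of *ida* is /a/ (a vowel), it takes -iri, giving *idairi*.
Since the final sound of *ruket* is /t/ (a consonant), it takes -og, giving *ruketog*.

idairi, ruketog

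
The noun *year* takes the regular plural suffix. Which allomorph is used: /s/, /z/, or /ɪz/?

/z/

The stem *year* ends in a voiced non-sibilant sound.
The plural suffix surfaces as /ɪz/ after sibilants, /s/ after other voiceless consonants, and /z/ after other voiced sounds.
So the plural -s on *year* is pronounced /z/.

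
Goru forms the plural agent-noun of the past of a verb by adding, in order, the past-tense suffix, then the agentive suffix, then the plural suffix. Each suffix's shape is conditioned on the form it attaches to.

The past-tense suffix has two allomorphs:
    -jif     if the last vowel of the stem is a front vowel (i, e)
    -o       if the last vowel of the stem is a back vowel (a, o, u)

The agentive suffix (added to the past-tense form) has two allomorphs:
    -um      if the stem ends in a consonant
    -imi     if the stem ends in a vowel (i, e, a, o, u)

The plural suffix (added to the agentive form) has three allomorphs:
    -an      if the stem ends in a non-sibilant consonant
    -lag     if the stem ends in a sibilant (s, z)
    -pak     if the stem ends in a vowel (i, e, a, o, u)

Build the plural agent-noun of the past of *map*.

mapoimipak

*map* — last vowel /a/ (a back vowel) → -o → *mapo*.
The past-tense form *mapo* — final sound /o/ (a vowel) → -imi → *mapoimi*.
Since the final sound of the agentive form *mapoimi* is /i/ (a vowel), it takes -pak, giving *mapoimipak*.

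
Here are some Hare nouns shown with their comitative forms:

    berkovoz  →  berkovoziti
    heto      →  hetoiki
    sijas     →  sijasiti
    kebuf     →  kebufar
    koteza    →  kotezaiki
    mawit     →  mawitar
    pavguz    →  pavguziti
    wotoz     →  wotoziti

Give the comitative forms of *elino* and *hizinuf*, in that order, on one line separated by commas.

elinoiki, hizinufar

Looking at the final sound of each stem: -iti when the stem ends in a sibilant (*berkovoz*, *sijas*, *pavguz*, *wotoz*); -ar when the stem ends in a non-sibilant consonant (*kebuf*, *mawit*); -iki when the stem ends in a vowel (*heto*, *koteza*).
*elino*: final sound = /o/, a vowel → -iki → *elinoiki*.
Since the final sound of *hizinuf* is /f/ (a non-sibilant consonant), it takes -ar, giving *hizinufar*.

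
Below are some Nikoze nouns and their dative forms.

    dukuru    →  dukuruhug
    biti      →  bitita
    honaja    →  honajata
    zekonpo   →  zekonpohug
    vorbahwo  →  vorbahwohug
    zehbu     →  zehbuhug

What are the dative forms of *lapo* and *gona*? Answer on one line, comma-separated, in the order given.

lapohug, gonata

The alternation tracks the last vowel of the stem — -hug when the last vowel of the stem is a rounded vowel (*dukuru*, *zekonpo*, *vorbahwo*, *zehbu*); -ta when the last vowel of the stem is an unrounded vowel (*biti*, *honaja*).
Since the last vowel of *lapo* is /o/ (a rounded vowel), it takes -hug, giving *lapohug*.
Since the last vowel of *gona* is /a/ (an unrounded vowel), it takes -ta, giving *gonata*.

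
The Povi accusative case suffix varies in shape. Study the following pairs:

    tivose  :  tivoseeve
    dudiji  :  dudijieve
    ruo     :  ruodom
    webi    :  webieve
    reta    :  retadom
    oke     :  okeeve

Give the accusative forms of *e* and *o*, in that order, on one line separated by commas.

eeve, odom

The suffix is conditioned by the last vowel: -eve when the last vowel of the stem is a front vowel (*tivose*, *dudiji*, *webi*, *oke*); -dom when the last vowel of the stem is a back vowel (*ruo*, *reta*).
*e* — last vowel /e/ (a front vowel) → -eve → *eeve*.
*o*: last vowel = /o/, a back vowel → -dom → *odom*.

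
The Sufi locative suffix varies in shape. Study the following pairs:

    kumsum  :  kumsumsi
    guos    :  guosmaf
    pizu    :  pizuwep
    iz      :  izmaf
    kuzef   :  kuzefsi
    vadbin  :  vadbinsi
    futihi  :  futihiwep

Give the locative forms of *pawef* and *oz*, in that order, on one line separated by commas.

The pattern is sibilance of the final sound: -maf when the stem ends in a sibilant (*guos*, *iz*); -si when the stem ends in a non-sibilant consonant (*kumsum*, *kuzef*, *vadbin*); -wep when the stem ends in a vowel (*pizu*, *futihi*).
Since the final sound of *pawef* is /f/ (a non-sibilant consonant), it takes -si, giving *pawefsi*.
*oz*: final sound = /z/, a sibilant → -maf → *ozmaf*.

pawefsi, ozmaf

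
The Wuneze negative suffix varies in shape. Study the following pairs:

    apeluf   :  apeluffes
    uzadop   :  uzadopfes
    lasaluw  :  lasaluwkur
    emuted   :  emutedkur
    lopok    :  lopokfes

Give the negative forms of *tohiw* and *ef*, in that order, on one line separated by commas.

The alternation tracks the final consonant of the stem — -fes when the stem ends in a voiceless consonant (*apeluf*, *uzadop*, *lopok*); -kur when the stem ends in a voiced consonant (*lasaluw*, *emuted*).
Since the final consonant of *tohiw* is /w/ (voiced), it takes -kur, giving *tohiwkur*.
The final consonant of *ef* is /f/, which is voiceless, so the suffix is -fes, giving *effes*.

tohiwkur, effes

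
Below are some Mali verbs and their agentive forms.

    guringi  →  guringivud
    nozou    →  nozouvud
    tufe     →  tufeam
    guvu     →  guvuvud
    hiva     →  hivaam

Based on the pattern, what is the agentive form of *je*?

The alternation tracks the last vowel of the stem — -vud when the last vowel of the stem is a high vowel (*guringi*, *nozou*, *guvu*); -am when the last vowel of the stem is a non-high vowel (*tufe*, *hiva*).
*je* — last vowel /e/ (a non-high vowel) → -am → *jeam*.

jeam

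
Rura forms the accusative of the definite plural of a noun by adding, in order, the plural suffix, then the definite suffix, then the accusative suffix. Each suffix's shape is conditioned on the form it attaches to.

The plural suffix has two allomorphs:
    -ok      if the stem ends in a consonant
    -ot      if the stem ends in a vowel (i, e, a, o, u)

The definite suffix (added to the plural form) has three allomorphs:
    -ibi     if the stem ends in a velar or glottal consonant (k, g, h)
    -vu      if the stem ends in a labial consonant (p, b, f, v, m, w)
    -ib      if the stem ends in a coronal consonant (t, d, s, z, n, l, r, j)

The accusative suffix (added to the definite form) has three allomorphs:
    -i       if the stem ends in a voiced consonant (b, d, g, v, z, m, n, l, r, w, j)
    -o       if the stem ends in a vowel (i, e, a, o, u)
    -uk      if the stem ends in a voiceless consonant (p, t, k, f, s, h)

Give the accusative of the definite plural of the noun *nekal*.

nekalokibio

*nekal* — final sound /l/ (a consonant) → -ok → *nekalok*.
The final consonant of the plural form *nekalok* is /k/, which is velar/glottal, so the definite suffix is -ibi, giving *nekalokibi*.
The final sound of the definite form *nekalokibi* is /i/, which is a vowel, so the accusative suffix is -o, giving *nekalokibio*.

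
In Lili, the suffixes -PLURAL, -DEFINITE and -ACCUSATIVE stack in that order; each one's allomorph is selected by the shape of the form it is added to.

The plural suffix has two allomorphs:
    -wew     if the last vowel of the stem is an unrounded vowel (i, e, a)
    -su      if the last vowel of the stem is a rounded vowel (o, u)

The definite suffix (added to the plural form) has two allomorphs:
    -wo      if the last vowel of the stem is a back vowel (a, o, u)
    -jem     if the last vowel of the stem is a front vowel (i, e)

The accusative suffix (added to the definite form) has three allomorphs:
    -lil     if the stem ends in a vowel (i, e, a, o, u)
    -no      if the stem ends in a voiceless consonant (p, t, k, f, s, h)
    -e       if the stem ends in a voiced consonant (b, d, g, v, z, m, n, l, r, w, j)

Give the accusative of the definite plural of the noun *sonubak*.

sonubakwewjeme

The last vowel of *sonubak* is /a/, which is an unrounded vowel, so the plural suffix is -wew, giving *sonubakwew*.
The plural form *sonubakwew*: last vowel = /e/, a front vowel → -jem → *sonubakwewjem*.
The definite form *sonubakwewjem*: final sound = /m/, a voiced consonant → -e → *sonubakwewjeme*.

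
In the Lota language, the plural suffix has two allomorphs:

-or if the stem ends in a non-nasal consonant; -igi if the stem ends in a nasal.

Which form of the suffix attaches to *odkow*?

*odkow* — final consonant /w/ (non-nasal) → -or.

-or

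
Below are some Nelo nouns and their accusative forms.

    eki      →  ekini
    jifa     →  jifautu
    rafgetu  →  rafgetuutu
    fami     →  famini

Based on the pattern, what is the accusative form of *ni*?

Looking at the last vowel of each stem: -ni when the last vowel of the stem is a front vowel (*eki*, *fami*); -utu when the last vowel of the stem is a back vowel (*jifa*, *rafgetu*).
*ni* — last vowel /i/ (a front vowel) → -ni → *nini*.

nini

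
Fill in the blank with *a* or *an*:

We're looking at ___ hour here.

an

The indefinite article is chosen by the initial *sound* of the following word, not its spelling.
*hour* begins with the sound /aʊ/ (silent h) — a vowel sound.
So the article is *an*: We're looking at an hour here.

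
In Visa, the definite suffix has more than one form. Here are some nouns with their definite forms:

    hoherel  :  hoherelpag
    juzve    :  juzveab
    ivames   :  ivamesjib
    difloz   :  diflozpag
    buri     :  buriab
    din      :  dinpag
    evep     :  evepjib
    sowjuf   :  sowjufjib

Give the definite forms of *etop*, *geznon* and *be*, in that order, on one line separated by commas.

etopjib, geznonpag, beab

The suffix is conditioned by the final sound: -jib when the stem ends in a voiceless consonant (*ivames*, *evep*, *sowjuf*); -pag when the stem ends in a voiced consonant (*hoherel*, *difloz*, *din*); -ab when the stem ends in a vowel (*juzve*, *buri*).
The final sound of *etop* is /p/, which is a voiceless consonant, so the suffix is -jib, giving *etopjib*.
The final sound of *geznon* is /n/, which is a voiced consonant, so the suffix is -pag, giving *geznonpag*.
*be*: final sound = /e/, a vowel → -ab → *beab*.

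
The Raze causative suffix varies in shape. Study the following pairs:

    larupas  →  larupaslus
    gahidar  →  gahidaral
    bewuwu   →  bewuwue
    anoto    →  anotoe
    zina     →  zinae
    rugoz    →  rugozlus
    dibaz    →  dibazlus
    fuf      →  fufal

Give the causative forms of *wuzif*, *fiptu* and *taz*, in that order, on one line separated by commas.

wuzifal, fiptue, tazlus

The pattern is sibilance of the final sound: -lus when the stem ends in a sibilant (*larupas*, *rugoz*, *dibaz*); -al when the stem ends in a non-sibilant consonant (*gahidar*, *fuf*); -e when the stem ends in a vowel (*bewuwu*, *anoto*, *zina*).
Since the final sound of *wuzif* is /f/ (a non-sibilant consonant), it takes -al, giving *wuzifal*.
The final sound of *fiptu* is /u/, which is a vowel, so the suffix is -e, giving *fiptue*.
Since the final sound of *taz* is /z/ (a sibilant), it takes -lus, giving *tazlus*.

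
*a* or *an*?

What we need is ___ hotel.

a

The indefinite article is chosen by the initial *sound* of the following word, not its spelling.
*hotel* begins with the sound /h/ (h is pronounced) — a consonant sound.
So the article is *a*: What we need is a hotel.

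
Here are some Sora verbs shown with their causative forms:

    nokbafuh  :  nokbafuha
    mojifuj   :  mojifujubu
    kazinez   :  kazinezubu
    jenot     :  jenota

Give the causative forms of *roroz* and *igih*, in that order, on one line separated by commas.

The suffix is conditioned by the final consonant: -a when the stem ends in a voiceless consonant (*nokbafuh*, *jenot*); -ubu when the stem ends in a voiced consonant (*mojifuj*, *kazinez*).
*roroz* — final consonant /z/ (voiced) → -ubu → *rorozubu*.
Since the final consonant of *igih* is /h/ (voiceless), it takes -a, giving *igiha*.

rorozubu, igiha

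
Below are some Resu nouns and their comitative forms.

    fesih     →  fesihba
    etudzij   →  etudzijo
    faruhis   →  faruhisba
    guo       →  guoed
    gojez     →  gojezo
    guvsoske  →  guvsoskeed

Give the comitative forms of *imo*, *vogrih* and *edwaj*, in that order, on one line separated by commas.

imoed, vogrihba, edwajo

The alternation tracks the final sound of the stem — -ba when the stem ends in a voiceless consonant (*fesih*, *faruhis*); -o when the stem ends in a voiced consonant (*etudzij*, *gojez*); -ed when the stem ends in a vowel (*guo*, *guvsoske*).
*imo*: final sound = /o/, a vowel → -ed → *imoed*.
*vogrih*: final sound = /h/, a voiceless consonant → -ba → *vogrihba*.
The final sound of *edwaj* is /j/, which is a voiced consonant, so the suffix is -o, giving *edwajo*.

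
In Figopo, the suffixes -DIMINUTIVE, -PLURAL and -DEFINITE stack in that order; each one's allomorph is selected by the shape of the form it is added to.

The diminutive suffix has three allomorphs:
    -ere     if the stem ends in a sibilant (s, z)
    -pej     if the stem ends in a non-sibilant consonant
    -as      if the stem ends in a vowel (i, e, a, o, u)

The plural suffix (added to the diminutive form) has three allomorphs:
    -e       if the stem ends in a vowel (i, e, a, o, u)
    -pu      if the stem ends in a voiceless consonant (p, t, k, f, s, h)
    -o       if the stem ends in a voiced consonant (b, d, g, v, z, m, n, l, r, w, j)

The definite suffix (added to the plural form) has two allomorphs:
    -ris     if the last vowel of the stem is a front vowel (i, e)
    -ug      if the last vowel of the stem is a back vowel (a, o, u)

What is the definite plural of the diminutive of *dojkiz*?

dojkizereeris

The final sound of *dojkiz* is /z/, which is a sibilant, so the diminutive suffix is -ere, giving *dojkizere*.
The diminutive form *dojkizere* — final sound /e/ (a vowel) → -e → *dojkizeree*.
The plural form *dojkizeree* — last vowel /e/ (a front vowel) → -ris → *dojkizereeris*.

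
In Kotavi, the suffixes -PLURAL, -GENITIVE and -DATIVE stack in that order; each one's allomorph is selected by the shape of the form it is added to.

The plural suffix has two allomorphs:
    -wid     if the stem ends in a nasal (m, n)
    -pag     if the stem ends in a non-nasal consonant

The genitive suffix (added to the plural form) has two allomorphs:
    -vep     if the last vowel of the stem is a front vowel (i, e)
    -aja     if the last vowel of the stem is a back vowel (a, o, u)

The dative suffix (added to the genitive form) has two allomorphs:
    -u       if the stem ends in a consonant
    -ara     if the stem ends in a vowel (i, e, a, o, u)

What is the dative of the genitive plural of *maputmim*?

The final consonant of *maputmim* is /m/, which is a nasal, so the plural suffix is -wid, giving *maputmimwid*.
The plural form *maputmimwid*: last vowel = /i/, a front vowel → -vep → *maputmimwidvep*.
The genitive form *maputmimwidvep* — final sound /p/ (a consonant) → -u → *maputmimwidvepu*.

maputmimwidvepu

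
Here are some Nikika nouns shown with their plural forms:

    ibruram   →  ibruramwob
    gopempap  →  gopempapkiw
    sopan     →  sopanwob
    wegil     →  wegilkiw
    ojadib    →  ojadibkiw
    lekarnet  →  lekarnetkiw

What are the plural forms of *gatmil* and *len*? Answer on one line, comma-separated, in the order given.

gatmilkiw, lenwob

The suffix is conditioned by the final consonant: -wob when the stem ends in a nasal (*ibruram*, *sopan*); -kiw when the stem ends in a non-nasal consonant (*gopempap*, *wegil*, *ojadib*, *lekarnet*).
*gatmil* — final consonant /l/ (non-nasal) → -kiw → *gatmilkiw*.
*len* — final consonant /n/ (a nasal) → -wob → *lenwob*.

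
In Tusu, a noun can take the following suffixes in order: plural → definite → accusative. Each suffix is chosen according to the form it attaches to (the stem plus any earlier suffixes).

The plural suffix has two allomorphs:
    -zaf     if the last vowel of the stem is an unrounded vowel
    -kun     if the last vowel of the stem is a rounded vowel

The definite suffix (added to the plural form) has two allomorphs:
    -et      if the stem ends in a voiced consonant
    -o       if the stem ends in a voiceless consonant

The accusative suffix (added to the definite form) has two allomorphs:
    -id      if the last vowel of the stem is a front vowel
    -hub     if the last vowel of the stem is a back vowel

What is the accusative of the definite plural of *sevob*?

sevobkunetid

*sevob* — last vowel /o/ (a rounded vowel) → -kun → *sevobkun*.
The plural form *sevobkun* — final consonant /n/ (voiced) → -et → *sevobkunet*.
The last vowel of the definite form *sevobkunet* is /e/, which is a front vowel, so the accusative suffix is -id, giving *sevobkunetid*.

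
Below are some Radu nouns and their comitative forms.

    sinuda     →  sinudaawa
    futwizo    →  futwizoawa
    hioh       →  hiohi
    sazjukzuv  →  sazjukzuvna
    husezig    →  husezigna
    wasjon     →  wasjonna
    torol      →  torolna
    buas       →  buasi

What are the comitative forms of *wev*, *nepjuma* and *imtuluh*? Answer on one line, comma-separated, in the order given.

The pattern is voicing of the final sound: -i when the stem ends in a voiceless consonant (*hioh*, *buas*); -na when the stem ends in a voiced consonant (*sazjukzuv*, *husezig*, *wasjon*, *torol*); -awa when the stem ends in a vowel (*sinuda*, *futwizo*).
*wev* — final sound /v/ (a voiced consonant) → -na → *wevna*.
*nepjuma* — final sound /a/ (a vowel) → -awa → *nepjumaawa*.
*imtuluh* — final sound /h/ (a voiceless consonant) → -i → *imtuluhi*.

wevna, nepjumaawa, imtuluhi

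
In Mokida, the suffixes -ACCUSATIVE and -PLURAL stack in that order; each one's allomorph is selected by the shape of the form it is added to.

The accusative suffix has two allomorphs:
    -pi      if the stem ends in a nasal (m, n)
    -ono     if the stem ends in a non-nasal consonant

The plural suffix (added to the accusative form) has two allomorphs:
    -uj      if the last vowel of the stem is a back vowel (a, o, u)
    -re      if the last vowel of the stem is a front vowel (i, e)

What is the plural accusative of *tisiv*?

tisivonouj

The final consonant of *tisiv* is /v/, which is non-nasal, so the accusative suffix is -ono, giving *tisivono*.
Since the last vowel of the accusative form *tisivono* is /o/ (a back vowel), it takes -uj, giving *tisivonouj*.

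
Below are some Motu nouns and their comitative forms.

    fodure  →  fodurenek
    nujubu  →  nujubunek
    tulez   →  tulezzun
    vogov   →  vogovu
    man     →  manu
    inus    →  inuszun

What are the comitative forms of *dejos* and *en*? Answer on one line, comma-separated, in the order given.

Looking at the final sound of each stem: -zun when the stem ends in a sibilant (*tulez*, *inus*); -u when the stem ends in a non-sibilant consonant (*vogov*, *man*); -nek when the stem ends in a vowel (*fodure*, *nujubu*).
*dejos* — final sound /s/ (a sibilant) → -zun → *dejoszun*.
*en* — final sound /n/ (a non-sibilant consonant) → -u → *enu*.

dejoszun, enu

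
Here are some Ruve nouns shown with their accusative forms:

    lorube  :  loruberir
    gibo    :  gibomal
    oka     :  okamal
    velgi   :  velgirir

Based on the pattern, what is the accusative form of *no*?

The suffix is conditioned by the last vowel: -rir when the last vowel of the stem is a front vowel (*lorube*, *velgi*); -mal when the last vowel of the stem is a back vowel (*gibo*, *oka*).
*no* — last vowel /o/ (a back vowel) → -mal → *nomal*.

nomal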